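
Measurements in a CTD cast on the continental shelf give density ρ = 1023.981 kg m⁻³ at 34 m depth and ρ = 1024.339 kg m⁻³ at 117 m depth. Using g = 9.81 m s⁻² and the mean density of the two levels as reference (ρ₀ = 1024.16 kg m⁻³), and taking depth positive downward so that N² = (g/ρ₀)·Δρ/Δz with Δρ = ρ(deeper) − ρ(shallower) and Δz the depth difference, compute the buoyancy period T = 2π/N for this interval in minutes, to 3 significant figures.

Δρ = 1024.339 − 1023.981 = 0.358 kg m⁻³ over Δz = 117 − 34 = 83 m.
N² = (9.81/1024.16) × (0.358/83) = 4.1315 × 10⁻⁵ s⁻².
N = √(4.1315 × 10⁻⁵) = 6.4277 × 10⁻³ rad s⁻¹, so T = 2π/N = 977.52 s = 16.292 min ≈ 16.3 min.

16.3 min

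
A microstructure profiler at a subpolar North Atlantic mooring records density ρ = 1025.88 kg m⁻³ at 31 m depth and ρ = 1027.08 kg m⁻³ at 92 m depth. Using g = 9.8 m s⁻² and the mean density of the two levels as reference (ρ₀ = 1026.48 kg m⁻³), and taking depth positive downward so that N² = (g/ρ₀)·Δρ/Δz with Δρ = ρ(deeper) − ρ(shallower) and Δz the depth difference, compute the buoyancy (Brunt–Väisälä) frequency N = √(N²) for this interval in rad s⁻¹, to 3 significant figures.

0.0137 rad s⁻¹

Δρ = 1027.08 − 1025.88 = 1.20 kg m⁻³ over Δz = 92 − 31 = 61 m.
N² = (9.8/1026.48) × (1.20/61) = 1.8781 × 10⁻⁴ s⁻².
N = √(1.8781 × 10⁻⁴) = 0.013704 rad s⁻¹ ≈ 0.0137 rad s⁻¹.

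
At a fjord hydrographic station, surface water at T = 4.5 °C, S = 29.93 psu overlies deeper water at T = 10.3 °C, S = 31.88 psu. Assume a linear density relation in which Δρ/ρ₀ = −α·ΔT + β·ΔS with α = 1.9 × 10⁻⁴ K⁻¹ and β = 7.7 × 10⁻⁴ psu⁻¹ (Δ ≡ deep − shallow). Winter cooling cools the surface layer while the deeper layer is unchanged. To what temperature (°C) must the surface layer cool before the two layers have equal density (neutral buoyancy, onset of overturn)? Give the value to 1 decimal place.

Neutral buoyancy requires Δρ = 0, i.e. −α(T_deep − T_surf′) + β(S_deep − S_surf) = 0.
T_surf′ = T_deep − (β/α)·ΔS = 10.3 − (7.7 × 10⁻⁴/1.9 × 10⁻⁴)·(+1.95) = 2.397 °C.
Cooling required: 4.5 − (2.397) = 2.103 °C.

2.4 °C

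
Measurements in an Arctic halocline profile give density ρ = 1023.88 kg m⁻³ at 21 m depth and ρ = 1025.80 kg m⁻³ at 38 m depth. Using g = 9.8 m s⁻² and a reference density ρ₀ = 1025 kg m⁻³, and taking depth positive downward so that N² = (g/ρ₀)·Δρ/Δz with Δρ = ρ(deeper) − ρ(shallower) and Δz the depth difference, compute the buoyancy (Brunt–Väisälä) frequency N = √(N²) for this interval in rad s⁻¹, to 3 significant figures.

0.0329 rad s⁻¹

Δρ = 1025.80 − 1023.88 = 1.92 kg m⁻³ over Δz = 38 − 21 = 17 m.
N² = (9.8/1025) × (1.92/17) = 1.0798 × 10⁻³ s⁻².
N = √(1.0798 × 10⁻³) = 0.032860 rad s⁻¹ ≈ 0.0329 rad s⁻¹.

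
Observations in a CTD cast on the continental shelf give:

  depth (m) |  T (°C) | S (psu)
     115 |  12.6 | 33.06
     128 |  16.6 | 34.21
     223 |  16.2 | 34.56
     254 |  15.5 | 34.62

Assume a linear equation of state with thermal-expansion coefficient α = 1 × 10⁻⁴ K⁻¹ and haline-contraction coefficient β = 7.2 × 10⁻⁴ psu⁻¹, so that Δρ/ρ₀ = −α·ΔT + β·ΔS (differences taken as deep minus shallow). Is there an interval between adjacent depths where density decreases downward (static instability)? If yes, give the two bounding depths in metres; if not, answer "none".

none

Evaluate Δρ/ρ₀ = −αΔT + βΔS across each adjacent pair:
  115–128 m: −αΔT+βΔS = −(1 × 10⁻⁴)(+4.0)+(7.2 × 10⁻⁴)(+1.15) = 4.3 × 10⁻⁴ → stable
  128–223 m: −αΔT+βΔS = −(1 × 10⁻⁴)(-0.4)+(7.2 × 10⁻⁴)(+0.35) = 2.9 × 10⁻⁴ → stable
  223–254 m: −αΔT+βΔS = −(1 × 10⁻⁴)(-0.7)+(7.2 × 10⁻⁴)(+0.06) = 1.1 × 10⁻⁴ → stable
Every interval has Δρ > 0: the column is stably stratified throughout.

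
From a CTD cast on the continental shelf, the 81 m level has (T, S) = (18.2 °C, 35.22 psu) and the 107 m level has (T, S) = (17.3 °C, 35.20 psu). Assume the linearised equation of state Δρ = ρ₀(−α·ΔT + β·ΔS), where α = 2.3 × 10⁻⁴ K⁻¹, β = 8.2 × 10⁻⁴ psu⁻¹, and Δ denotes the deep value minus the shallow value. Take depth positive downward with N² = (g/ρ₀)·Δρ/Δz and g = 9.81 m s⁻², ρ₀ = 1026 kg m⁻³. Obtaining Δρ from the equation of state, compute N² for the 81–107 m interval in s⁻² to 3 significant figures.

ΔT = -0.9 K, ΔS = -0.02 psu (deep − shallow).
Δρ/ρ₀ = −αΔT + βΔS = 2.07 × 10⁻⁴ − 1.64 × 10⁻⁵ = 1.906 × 10⁻⁴, so Δρ ≈ 0.1956 kg m⁻³.
N² = (g/ρ₀)·Δρ/Δz = g·(Δρ/ρ₀)/Δz = 9.81 × 1.906 × 10⁻⁴ / 26 = 7.1915 × 10⁻⁵ s⁻² ≈ 7.19 × 10⁻⁵ s⁻².

7.19 × 10⁻⁵ s⁻²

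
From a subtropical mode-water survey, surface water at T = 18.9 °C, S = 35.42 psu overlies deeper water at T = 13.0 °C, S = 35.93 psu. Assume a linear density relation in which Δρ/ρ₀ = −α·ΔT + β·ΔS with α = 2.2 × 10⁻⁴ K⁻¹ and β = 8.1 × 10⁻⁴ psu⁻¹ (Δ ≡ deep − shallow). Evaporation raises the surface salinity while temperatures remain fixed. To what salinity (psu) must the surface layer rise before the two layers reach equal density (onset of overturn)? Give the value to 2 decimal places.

Neutral buoyancy requires −α(T_deep − T_surf) + β(S_deep − S_surf′) = 0.
S_surf′ = S_deep − (α/β)·ΔT = 35.93 − (2.2 × 10⁻⁴/8.1 × 10⁻⁴)·(-5.9) = 37.5325 psu.
Increase required: 37.5325 − 35.42 = 2.1125 psu.

37.53 psu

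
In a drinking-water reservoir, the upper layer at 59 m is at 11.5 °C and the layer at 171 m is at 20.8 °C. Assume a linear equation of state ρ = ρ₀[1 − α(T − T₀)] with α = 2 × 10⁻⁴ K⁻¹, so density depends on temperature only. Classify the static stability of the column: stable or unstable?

ΔT = 20.8 − 11.5 = +9.3 K, so Δρ/ρ₀ = −αΔT = -1.86 × 10⁻³.
Δρ/ρ₀ < 0, so Δρ < 0: deeper water is lighter → statically unstable; the column would overturn.

unstable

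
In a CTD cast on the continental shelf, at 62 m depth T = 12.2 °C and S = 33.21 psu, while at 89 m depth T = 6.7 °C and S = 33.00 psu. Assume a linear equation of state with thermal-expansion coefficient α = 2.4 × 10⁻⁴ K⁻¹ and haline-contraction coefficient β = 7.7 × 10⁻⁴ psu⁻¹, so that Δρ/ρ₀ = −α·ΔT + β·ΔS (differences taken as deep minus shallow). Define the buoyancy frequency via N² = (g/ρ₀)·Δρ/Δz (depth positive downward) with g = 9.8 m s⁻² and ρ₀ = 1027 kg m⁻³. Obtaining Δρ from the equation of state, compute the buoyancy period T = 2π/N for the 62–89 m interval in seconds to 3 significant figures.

ΔT = -5.5 K, ΔS = -0.21 psu (deep − shallow).
Δρ/ρ₀ = −αΔT + βΔS = 1.32 × 10⁻³ − 1.617 × 10⁻⁴ = 1.1583 × 10⁻³, so Δρ ≈ 1.190 kg m⁻³.
N² = (g/ρ₀)·Δρ/Δz = g·(Δρ/ρ₀)/Δz = 9.8 × 1.1583 × 10⁻³ / 27 = 4.2042 × 10⁻⁴ s⁻².
N = √(4.2042 × 10⁻⁴) = 0.020504 rad s⁻¹ → T = 2π/N = 306.44 s ≈ 306 s.

306 s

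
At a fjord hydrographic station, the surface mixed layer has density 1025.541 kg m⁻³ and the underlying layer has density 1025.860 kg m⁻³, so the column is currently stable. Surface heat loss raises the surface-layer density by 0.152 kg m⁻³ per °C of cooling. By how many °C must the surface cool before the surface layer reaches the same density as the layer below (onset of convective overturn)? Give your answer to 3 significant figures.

Density deficit of the surface layer: 1025.860 − 1025.541 = 0.319 kg m⁻³.
Required change = 0.319 / 0.152 = 2.10 °C.

2.10 °C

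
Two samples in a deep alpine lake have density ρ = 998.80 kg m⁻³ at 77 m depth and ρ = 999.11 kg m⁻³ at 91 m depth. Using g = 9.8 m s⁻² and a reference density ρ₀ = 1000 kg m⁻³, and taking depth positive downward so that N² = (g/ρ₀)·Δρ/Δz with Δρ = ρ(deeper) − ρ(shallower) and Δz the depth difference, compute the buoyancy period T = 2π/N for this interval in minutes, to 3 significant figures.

7.11 min

Δρ = 999.11 − 998.80 = 0.31 kg m⁻³ over Δz = 91 − 77 = 14 m.
N² = (9.8/1000) × (0.31/14) = 2.1700 × 10⁻⁴ s⁻².
N = √(2.1700 × 10⁻⁴) = 0.014731 rad s⁻¹, so T = 2π/N = 426.53 s = 7.1088 min ≈ 7.11 min.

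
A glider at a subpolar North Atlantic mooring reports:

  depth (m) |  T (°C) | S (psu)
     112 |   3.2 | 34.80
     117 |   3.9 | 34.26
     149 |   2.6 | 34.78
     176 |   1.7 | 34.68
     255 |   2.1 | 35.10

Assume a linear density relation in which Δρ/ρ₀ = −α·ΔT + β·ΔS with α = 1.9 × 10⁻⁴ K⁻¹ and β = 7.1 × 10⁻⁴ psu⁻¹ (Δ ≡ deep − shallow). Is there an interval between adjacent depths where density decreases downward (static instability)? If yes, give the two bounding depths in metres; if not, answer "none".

112–117 m

Evaluate Δρ/ρ₀ = −αΔT + βΔS across each adjacent pair:
  112–117 m: −αΔT+βΔS = −(1.9 × 10⁻⁴)(+0.7)+(7.1 × 10⁻⁴)(-0.54) = -5.2 × 10⁻⁴ → UNSTABLE
  117–149 m: −αΔT+βΔS = −(1.9 × 10⁻⁴)(-1.3)+(7.1 × 10⁻⁴)(+0.52) = 6.2 × 10⁻⁴ → stable
  149–176 m: −αΔT+βΔS = −(1.9 × 10⁻⁴)(-0.9)+(7.1 × 10⁻⁴)(-0.10) = 1.0 × 10⁻⁴ → stable
  176–255 m: −αΔT+βΔS = −(1.9 × 10⁻⁴)(+0.4)+(7.1 × 10⁻⁴)(+0.42) = 2.2 × 10⁻⁴ → stable
The 112–117 m interval has Δρ < 0: lighter water underlies denser water.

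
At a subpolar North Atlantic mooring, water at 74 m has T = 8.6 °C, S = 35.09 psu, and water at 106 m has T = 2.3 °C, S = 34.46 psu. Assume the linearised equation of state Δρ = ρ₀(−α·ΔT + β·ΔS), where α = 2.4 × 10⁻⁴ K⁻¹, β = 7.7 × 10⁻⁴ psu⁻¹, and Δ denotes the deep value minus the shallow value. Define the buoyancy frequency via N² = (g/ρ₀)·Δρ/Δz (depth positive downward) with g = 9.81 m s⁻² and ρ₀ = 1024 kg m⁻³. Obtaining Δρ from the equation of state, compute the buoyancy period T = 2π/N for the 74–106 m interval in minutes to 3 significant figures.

5.90 min

ΔT = -6.3 K, ΔS = -0.63 psu (deep − shallow).
Δρ/ρ₀ = −αΔT + βΔS = 1.512 × 10⁻³ − 4.851 × 10⁻⁴ = 1.0269 × 10⁻³, so Δρ ≈ 1.052 kg m⁻³.
N² = (g/ρ₀)·Δρ/Δz = g·(Δρ/ρ₀)/Δz = 9.81 × 1.0269 × 10⁻³ / 32 = 3.1481 × 10⁻⁴ s⁻².
N = √(3.1481 × 10⁻⁴) = 0.017743 rad s⁻¹ → T = 2π/N = 354.12 s = 5.9020 min ≈ 5.90 min.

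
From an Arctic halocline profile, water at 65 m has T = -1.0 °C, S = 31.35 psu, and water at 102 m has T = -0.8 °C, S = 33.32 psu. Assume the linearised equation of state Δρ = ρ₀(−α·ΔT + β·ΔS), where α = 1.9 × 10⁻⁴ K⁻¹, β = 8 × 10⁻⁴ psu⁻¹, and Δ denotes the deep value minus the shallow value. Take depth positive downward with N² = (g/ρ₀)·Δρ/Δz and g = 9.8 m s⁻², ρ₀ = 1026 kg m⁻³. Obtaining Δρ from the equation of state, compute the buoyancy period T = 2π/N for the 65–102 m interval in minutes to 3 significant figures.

ΔT = +0.2 K, ΔS = +1.97 psu (deep − shallow).
Δρ/ρ₀ = −αΔT + βΔS = -3.80 × 10⁻⁵ + 1.576 × 10⁻³ = 1.538 × 10⁻³, so Δρ ≈ 1.578 kg m⁻³.
N² = (g/ρ₀)·Δρ/Δz = g·(Δρ/ρ₀)/Δz = 9.8 × 1.538 × 10⁻³ / 37 = 4.0736 × 10⁻⁴ s⁻².
N = √(4.0736 × 10⁻⁴) = 0.020183 rad s⁻¹ → T = 2π/N = 311.31 s = 5.1885 min ≈ 5.19 min.

5.19 min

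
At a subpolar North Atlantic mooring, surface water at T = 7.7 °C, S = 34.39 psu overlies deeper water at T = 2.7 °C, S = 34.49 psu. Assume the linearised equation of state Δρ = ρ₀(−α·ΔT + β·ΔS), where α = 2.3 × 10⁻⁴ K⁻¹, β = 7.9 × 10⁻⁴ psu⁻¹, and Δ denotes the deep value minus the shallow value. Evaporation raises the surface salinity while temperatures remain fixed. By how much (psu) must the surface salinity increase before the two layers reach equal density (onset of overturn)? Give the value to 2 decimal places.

1.56 psu

Neutral buoyancy requires −α(T_deep − T_surf) + β(S_deep − S_surf′) = 0.
S_surf′ = S_deep − (α/β)·ΔT = 34.49 − (2.3 × 10⁻⁴/7.9 × 10⁻⁴)·(-5.0) = 35.9457 psu.
Increase required: 35.9457 − 34.39 = 1.5557 psu.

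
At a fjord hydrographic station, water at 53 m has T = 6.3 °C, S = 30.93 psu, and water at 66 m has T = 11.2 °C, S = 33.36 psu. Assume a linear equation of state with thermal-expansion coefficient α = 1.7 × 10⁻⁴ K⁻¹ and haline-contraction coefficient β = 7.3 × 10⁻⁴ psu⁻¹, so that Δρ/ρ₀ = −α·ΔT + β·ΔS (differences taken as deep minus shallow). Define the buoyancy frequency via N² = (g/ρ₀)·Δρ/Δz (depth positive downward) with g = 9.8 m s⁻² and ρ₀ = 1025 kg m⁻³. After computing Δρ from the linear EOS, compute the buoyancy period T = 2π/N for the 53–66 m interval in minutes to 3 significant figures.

3.93 min

ΔT = +4.9 K, ΔS = +2.43 psu (deep − shallow).
Δρ/ρ₀ = −αΔT + βΔS = -8.33 × 10⁻⁴ + 1.7739 × 10⁻³ = 9.409 × 10⁻⁴, so Δρ ≈ 0.9644 kg m⁻³.
N² = (g/ρ₀)·Δρ/Δz = g·(Δρ/ρ₀)/Δz = 9.8 × 9.409 × 10⁻⁴ / 13 = 7.0929 × 10⁻⁴ s⁻².
N = √(7.0929 × 10⁻⁴) = 0.026632 rad s⁻¹ → T = 2π/N = 235.93 s = 3.9322 min ≈ 3.93 min.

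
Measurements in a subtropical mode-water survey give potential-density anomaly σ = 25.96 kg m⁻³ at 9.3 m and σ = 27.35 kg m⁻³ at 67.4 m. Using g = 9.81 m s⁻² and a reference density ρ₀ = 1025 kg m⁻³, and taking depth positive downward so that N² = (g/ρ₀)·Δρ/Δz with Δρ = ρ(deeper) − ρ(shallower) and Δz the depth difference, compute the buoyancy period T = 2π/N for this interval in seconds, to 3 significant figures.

415 s

Δρ = 1027.35 − 1025.96 = 1.39 kg m⁻³ over Δz = 67.4 − 9.3 = 58.1 m.
N² = (9.81/1025) × (1.39/58.1) = 2.2897 × 10⁻⁴ s⁻².
N = √(2.2897 × 10⁻⁴) = 0.015132 rad s⁻¹, so T = 2π/N = 415.23 s ≈ 415 s.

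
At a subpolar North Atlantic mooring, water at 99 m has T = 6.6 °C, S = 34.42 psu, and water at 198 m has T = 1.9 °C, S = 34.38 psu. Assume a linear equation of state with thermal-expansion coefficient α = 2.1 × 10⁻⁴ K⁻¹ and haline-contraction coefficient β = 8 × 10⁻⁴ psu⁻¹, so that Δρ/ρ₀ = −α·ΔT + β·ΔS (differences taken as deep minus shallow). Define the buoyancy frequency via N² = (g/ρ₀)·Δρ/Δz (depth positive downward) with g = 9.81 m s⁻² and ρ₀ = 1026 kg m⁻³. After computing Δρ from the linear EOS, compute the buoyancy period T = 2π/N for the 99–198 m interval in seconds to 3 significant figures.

ΔT = -4.7 K, ΔS = -0.04 psu (deep − shallow).
Δρ/ρ₀ = −αΔT + βΔS = 9.87 × 10⁻⁴ − 3.20 × 10⁻⁵ = 9.55 × 10⁻⁴, so Δρ ≈ 0.9798 kg m⁻³.
N² = (g/ρ₀)·Δρ/Δz = g·(Δρ/ρ₀)/Δz = 9.81 × 9.55 × 10⁻⁴ / 99 = 9.4632 × 10⁻⁵ s⁻².
N = √(9.4632 × 10⁻⁵) = 9.7279 × 10⁻³ rad s⁻¹ → T = 2π/N = 645.89 s ≈ 646 s.

646 s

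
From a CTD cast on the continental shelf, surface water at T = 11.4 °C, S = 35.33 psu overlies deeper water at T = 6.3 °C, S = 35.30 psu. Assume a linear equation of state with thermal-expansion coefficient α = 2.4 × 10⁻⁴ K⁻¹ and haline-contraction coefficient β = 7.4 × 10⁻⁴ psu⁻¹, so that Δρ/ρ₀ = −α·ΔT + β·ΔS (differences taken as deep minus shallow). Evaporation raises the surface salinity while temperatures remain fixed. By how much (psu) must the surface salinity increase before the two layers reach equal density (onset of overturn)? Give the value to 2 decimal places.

1.62 psu

Neutral buoyancy requires −α(T_deep − T_surf) + β(S_deep − S_surf′) = 0.
S_surf′ = S_deep − (α/β)·ΔT = 35.30 − (2.4 × 10⁻⁴/7.4 × 10⁻⁴)·(-5.1) = 36.9541 psu.
Increase required: 36.9541 − 35.33 = 1.6241 psu.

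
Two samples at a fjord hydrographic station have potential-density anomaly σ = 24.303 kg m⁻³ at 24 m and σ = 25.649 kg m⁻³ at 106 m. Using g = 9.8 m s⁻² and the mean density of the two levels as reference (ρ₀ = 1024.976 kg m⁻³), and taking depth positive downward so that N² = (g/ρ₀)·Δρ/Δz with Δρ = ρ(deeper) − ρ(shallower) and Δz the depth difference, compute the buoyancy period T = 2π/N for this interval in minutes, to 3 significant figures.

Δρ = 1025.649 − 1024.303 = 1.346 kg m⁻³ over Δz = 106 − 24 = 82 m.
N² = (9.8/1024.976) × (1.346/82) = 1.5694 × 10⁻⁴ s⁻².
N = √(1.5694 × 10⁻⁴) = 0.012528 rad s⁻¹, so T = 2π/N = 501.53 s = 8.3588 min ≈ 8.36 min.

8.36 min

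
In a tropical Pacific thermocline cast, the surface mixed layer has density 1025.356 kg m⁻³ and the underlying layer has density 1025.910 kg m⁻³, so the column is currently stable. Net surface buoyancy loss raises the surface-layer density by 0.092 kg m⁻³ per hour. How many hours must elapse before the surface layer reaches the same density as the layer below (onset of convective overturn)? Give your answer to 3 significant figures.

Density deficit of the surface layer: 1025.910 − 1025.356 = 0.554 kg m⁻³.
Required change = 0.554 / 0.092 = 6.02 hours.

6.02 hours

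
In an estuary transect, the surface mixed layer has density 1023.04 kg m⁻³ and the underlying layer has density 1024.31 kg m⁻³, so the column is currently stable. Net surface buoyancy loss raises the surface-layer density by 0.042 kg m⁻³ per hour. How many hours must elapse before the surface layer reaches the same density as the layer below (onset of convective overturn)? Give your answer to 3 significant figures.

Density deficit of the surface layer: 1024.31 − 1023.04 = 1.27 kg m⁻³.
Required change = 1.27 / 0.042 = 30.2 hours.

30.2 hours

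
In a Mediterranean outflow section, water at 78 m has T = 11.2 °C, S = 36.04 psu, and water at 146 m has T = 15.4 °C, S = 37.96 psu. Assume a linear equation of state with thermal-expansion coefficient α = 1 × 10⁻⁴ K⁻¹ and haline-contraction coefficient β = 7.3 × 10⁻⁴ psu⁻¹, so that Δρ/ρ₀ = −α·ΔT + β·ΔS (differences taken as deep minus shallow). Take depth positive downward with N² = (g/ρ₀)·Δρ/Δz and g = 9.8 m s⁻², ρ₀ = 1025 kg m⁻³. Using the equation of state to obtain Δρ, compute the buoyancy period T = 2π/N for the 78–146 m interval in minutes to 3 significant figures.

ΔT = +4.2 K, ΔS = +1.92 psu (deep − shallow).
Δρ/ρ₀ = −αΔT + βΔS = -4.20 × 10⁻⁴ + 1.4016 × 10⁻³ = 9.816 × 10⁻⁴, so Δρ ≈ 1.006 kg m⁻³.
N² = (g/ρ₀)·Δρ/Δz = g·(Δρ/ρ₀)/Δz = 9.8 × 9.816 × 10⁻⁴ / 68 = 1.4147 × 10⁻⁴ s⁻².
N = √(1.4147 × 10⁻⁴) = 0.011894 rad s⁻¹ → T = 2π/N = 528.27 s = 8.8045 min ≈ 8.80 min.

8.80 min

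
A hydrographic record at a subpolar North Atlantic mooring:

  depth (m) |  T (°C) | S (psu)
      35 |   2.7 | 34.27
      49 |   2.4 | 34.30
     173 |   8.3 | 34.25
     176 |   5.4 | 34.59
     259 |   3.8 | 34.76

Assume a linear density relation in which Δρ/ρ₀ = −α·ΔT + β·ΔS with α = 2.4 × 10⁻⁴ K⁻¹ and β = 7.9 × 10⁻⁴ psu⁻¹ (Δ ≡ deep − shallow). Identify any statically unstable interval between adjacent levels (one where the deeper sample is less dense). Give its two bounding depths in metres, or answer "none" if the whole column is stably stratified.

49–173 m

Evaluate Δρ/ρ₀ = −αΔT + βΔS across each adjacent pair:
  35–49 m: −αΔT+βΔS = −(2.4 × 10⁻⁴)(-0.3)+(7.9 × 10⁻⁴)(+0.03) = 9.6 × 10⁻⁵ → stable
  49–173 m: −αΔT+βΔS = −(2.4 × 10⁻⁴)(+5.9)+(7.9 × 10⁻⁴)(-0.05) = -1.5 × 10⁻³ → UNSTABLE
  173–176 m: −αΔT+βΔS = −(2.4 × 10⁻⁴)(-2.9)+(7.9 × 10⁻⁴)(+0.34) = 9.6 × 10⁻⁴ → stable
  176–259 m: −αΔT+βΔS = −(2.4 × 10⁻⁴)(-1.6)+(7.9 × 10⁻⁴)(+0.17) = 5.2 × 10⁻⁴ → stable
The 49–173 m interval has Δρ < 0: lighter water underlies denser water.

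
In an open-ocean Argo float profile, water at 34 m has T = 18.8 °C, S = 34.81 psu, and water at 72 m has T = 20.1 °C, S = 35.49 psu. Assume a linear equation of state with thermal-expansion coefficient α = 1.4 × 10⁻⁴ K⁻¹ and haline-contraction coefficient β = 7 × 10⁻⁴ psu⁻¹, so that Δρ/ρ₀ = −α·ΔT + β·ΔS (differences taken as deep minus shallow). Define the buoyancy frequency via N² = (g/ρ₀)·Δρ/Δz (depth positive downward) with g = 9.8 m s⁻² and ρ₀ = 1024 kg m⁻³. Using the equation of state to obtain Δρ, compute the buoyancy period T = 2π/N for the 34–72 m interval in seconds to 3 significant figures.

ΔT = +1.3 K, ΔS = +0.68 psu (deep − shallow).
Δρ/ρ₀ = −αΔT + βΔS = -1.82 × 10⁻⁴ + 4.76 × 10⁻⁴ = 2.94 × 10⁻⁴, so Δρ ≈ 0.3011 kg m⁻³.
N² = (g/ρ₀)·Δρ/Δz = g·(Δρ/ρ₀)/Δz = 9.8 × 2.94 × 10⁻⁴ / 38 = 7.5821 × 10⁻⁵ s⁻².
N = √(7.5821 × 10⁻⁵) = 8.7075 × 10⁻³ rad s⁻¹ → T = 2π/N = 721.58 s ≈ 722 s.

722 s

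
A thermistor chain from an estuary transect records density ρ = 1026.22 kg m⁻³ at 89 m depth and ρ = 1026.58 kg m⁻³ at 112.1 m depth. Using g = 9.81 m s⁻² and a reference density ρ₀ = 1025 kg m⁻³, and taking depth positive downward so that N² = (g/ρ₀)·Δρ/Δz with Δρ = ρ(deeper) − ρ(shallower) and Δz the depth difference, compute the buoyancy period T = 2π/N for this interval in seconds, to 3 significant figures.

514 s

Δρ = 1026.58 − 1026.22 = 0.36 kg m⁻³ over Δz = 112.1 − 89 = 23.1 m.
N² = (9.81/1025) × (0.36/23.1) = 1.4915 × 10⁻⁴ s⁻².
N = √(1.4915 × 10⁻⁴) = 0.012213 rad s⁻¹, so T = 2π/N = 514.47 s ≈ 514 s.
A positive N² confirms static stability across the interval.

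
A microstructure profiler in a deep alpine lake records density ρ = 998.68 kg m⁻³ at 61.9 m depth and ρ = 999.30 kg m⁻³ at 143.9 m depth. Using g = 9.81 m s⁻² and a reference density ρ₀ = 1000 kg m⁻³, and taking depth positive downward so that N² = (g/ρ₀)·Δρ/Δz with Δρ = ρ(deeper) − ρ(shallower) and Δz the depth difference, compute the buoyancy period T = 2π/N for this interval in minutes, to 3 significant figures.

Δρ = 999.30 − 998.68 = 0.62 kg m⁻³ over Δz = 143.9 − 61.9 = 82 m.
N² = (9.81/1000) × (0.62/82) = 7.4173 × 10⁻⁵ s⁻².
N = √(7.4173 × 10⁻⁵) = 8.6124 × 10⁻³ rad s⁻¹, so T = 2π/N = 729.55 s = 12.159 min ≈ 12.2 min.

12.2 min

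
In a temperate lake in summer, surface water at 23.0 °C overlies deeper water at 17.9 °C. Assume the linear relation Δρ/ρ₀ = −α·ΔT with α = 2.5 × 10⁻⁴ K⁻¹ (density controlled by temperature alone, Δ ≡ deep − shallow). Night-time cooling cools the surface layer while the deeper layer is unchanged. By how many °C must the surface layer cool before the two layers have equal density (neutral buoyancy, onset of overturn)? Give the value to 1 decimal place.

With temperature the only control, equal density requires T_surf′ = T_deep.
T_surf′ = 17.9 °C.
Cooling required: 23.0 − 17.9 = 5.1 °C.

5.1 °C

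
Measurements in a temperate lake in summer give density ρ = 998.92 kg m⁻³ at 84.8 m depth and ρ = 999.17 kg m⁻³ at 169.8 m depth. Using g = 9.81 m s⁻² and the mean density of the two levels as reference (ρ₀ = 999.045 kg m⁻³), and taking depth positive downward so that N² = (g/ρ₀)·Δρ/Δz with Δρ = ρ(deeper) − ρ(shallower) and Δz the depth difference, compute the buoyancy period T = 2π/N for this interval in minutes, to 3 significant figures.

19.5 min

Δρ = 999.17 − 998.92 = 0.25 kg m⁻³ over Δz = 169.8 − 84.8 = 85 m.
N² = (9.81/999.045) × (0.25/85) = 2.8881 × 10⁻⁵ s⁻².
N = √(2.8881 × 10⁻⁵) = 5.3741 × 10⁻³ rad s⁻¹, so T = 2π/N = 1.1692 × 10³ s = 19.487 min ≈ 19.5 min.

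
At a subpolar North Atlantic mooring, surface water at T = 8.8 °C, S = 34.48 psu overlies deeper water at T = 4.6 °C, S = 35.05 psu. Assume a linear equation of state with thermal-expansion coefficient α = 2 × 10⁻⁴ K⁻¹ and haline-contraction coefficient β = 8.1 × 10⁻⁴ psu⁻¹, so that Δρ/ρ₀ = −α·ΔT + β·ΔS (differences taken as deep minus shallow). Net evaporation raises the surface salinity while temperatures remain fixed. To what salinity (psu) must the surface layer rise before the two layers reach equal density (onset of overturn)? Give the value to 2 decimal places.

Neutral buoyancy requires −α(T_deep − T_surf) + β(S_deep − S_surf′) = 0.
S_surf′ = S_deep − (α/β)·ΔT = 35.05 − (2 × 10⁻⁴/8.1 × 10⁻⁴)·(-4.2) = 36.0870 psu.
Increase required: 36.0870 − 34.48 = 1.6070 psu.

36.09 psu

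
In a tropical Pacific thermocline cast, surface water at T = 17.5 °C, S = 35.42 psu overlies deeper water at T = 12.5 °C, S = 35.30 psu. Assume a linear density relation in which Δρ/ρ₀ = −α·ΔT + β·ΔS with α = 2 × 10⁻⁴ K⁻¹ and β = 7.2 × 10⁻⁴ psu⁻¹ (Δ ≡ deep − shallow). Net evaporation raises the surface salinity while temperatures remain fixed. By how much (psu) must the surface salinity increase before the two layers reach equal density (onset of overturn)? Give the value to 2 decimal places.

Neutral buoyancy requires −α(T_deep − T_surf) + β(S_deep − S_surf′) = 0.
S_surf′ = S_deep − (α/β)·ΔT = 35.30 − (2 × 10⁻⁴/7.2 × 10⁻⁴)·(-5.0) = 36.6889 psu.
Increase required: 36.6889 − 35.42 = 1.2689 psu.

1.27 psu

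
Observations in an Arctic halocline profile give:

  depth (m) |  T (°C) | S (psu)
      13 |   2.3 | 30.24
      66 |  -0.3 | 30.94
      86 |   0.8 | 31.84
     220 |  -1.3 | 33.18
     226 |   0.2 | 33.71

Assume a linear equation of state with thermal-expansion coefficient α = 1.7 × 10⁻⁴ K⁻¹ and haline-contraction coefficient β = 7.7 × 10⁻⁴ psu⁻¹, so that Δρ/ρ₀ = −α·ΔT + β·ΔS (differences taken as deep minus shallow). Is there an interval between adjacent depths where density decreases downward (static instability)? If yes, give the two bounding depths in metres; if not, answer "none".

Evaluate Δρ/ρ₀ = −αΔT + βΔS across each adjacent pair:
  13–66 m: −αΔT+βΔS = −(1.7 × 10⁻⁴)(-2.6)+(7.7 × 10⁻⁴)(+0.70) = 9.8 × 10⁻⁴ → stable
  66–86 m: −αΔT+βΔS = −(1.7 × 10⁻⁴)(+1.1)+(7.7 × 10⁻⁴)(+0.90) = 5.1 × 10⁻⁴ → stable
  86–220 m: −αΔT+βΔS = −(1.7 × 10⁻⁴)(-2.1)+(7.7 × 10⁻⁴)(+1.34) = 1.4 × 10⁻³ → stable
  220–226 m: −αΔT+βΔS = −(1.7 × 10⁻⁴)(+1.5)+(7.7 × 10⁻⁴)(+0.53) = 1.5 × 10⁻⁴ → stable
Every interval has Δρ > 0: the column is stably stratified throughout.

none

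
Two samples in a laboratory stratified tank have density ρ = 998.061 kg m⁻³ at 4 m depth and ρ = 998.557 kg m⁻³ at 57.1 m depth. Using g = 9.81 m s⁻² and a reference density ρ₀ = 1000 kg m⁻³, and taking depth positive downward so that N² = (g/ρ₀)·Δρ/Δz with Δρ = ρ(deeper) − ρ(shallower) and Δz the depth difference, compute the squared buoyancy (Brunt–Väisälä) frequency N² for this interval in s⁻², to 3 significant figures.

Δρ = 998.557 − 998.061 = 0.496 kg m⁻³ over Δz = 57.1 − 4 = 53.1 m.
N² = (9.81/1000) × (0.496/53.1) = 9.1634 × 10⁻⁵ s⁻² ≈ 9.16 × 10⁻⁵ s⁻².

9.16 × 10⁻⁵ s⁻²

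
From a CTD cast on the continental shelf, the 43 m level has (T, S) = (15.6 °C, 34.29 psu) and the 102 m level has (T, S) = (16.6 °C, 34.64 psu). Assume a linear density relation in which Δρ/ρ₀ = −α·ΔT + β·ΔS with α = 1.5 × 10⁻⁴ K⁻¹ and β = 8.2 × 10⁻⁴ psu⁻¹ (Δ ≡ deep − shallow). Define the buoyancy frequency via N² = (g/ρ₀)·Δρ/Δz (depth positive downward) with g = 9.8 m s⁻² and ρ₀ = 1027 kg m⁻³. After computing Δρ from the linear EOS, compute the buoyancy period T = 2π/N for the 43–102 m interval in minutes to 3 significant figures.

22.0 min

ΔT = +1.0 K, ΔS = +0.35 psu (deep − shallow).
Δρ/ρ₀ = −αΔT + βΔS = -1.50 × 10⁻⁴ + 2.87 × 10⁻⁴ = 1.37 × 10⁻⁴, so Δρ ≈ 0.1407 kg m⁻³.
N² = (g/ρ₀)·Δρ/Δz = g·(Δρ/ρ₀)/Δz = 9.8 × 1.37 × 10⁻⁴ / 59 = 2.2756 × 10⁻⁵ s⁻².
N = √(2.2756 × 10⁻⁵) = 4.7703 × 10⁻³ rad s⁻¹ → T = 2π/N = 1.3171 × 10³ s = 21.952 min ≈ 22.0 min.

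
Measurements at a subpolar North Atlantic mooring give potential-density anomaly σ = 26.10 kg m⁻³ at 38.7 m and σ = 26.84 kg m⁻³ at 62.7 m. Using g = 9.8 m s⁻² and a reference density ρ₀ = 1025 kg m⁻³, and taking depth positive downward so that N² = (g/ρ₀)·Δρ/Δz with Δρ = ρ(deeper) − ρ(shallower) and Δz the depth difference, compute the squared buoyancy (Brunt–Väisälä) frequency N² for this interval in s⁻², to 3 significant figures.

2.95 × 10⁻⁴ s⁻²

Δρ = 1026.84 − 1026.10 = 0.74 kg m⁻³ over Δz = 62.7 − 38.7 = 24 m.
N² = (9.8/1025) × (0.74/24) = 2.9480 × 10⁻⁴ s⁻² ≈ 2.95 × 10⁻⁴ s⁻².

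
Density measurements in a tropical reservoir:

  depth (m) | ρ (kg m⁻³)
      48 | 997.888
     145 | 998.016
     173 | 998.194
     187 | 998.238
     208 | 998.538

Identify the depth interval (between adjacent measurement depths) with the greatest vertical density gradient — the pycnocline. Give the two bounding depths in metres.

Compute the density gradient over each adjacent pair:
  48–145 m: Δρ/Δz = 0.128/97 = 1.3 × 10⁻³ kg m⁻⁴
  145–173 m: Δρ/Δz = 0.178/28 = 6.4 × 10⁻³ kg m⁻⁴
  173–187 m: Δρ/Δz = 0.044/14 = 3.1 × 10⁻³ kg m⁻⁴
  187–208 m: Δρ/Δz = 0.300/21 = 0.014 kg m⁻⁴
The largest gradient is in the 187–208 m interval — the pycnocline.

187–208 m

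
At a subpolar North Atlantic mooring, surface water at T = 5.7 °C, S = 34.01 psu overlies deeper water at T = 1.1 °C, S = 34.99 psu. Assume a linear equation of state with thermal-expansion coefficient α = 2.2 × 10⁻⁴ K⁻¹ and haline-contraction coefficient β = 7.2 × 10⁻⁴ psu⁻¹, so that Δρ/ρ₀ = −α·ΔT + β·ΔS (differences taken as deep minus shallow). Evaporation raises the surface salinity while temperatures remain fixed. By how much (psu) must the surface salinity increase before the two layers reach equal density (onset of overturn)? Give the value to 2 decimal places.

2.39 psu

Neutral buoyancy requires −α(T_deep − T_surf) + β(S_deep − S_surf′) = 0.
S_surf′ = S_deep − (α/β)·ΔT = 34.99 − (2.2 × 10⁻⁴/7.2 × 10⁻⁴)·(-4.6) = 36.3956 psu.
Increase required: 36.3956 − 34.01 = 2.3856 psu.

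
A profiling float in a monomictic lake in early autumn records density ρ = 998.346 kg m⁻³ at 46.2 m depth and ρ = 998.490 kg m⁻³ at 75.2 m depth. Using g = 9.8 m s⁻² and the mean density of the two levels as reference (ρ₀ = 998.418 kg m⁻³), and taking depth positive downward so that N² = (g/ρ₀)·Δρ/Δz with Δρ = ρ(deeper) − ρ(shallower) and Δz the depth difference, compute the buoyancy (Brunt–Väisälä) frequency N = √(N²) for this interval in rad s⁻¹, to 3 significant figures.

6.98 × 10⁻³ rad s⁻¹

Δρ = 998.490 − 998.346 = 0.144 kg m⁻³ over Δz = 75.2 − 46.2 = 29 m.
N² = (9.8/998.418) × (0.144/29) = 4.8739 × 10⁻⁵ s⁻².
N = √(4.8739 × 10⁻⁵) = 6.9813 × 10⁻³ rad s⁻¹ ≈ 6.98 × 10⁻³ rad s⁻¹.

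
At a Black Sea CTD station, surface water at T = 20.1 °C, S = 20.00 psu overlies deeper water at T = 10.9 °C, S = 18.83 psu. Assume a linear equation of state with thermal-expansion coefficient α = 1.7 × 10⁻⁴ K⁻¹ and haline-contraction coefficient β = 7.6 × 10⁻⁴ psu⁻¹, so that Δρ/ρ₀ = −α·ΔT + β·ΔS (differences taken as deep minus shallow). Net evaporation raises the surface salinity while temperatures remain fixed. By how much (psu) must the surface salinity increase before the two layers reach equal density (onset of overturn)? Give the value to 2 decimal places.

Neutral buoyancy requires −α(T_deep − T_surf) + β(S_deep − S_surf′) = 0.
S_surf′ = S_deep − (α/β)·ΔT = 18.83 − (1.7 × 10⁻⁴/7.6 × 10⁻⁴)·(-9.2) = 20.8879 psu.
Increase required: 20.8879 − 20.00 = 0.8879 psu.

0.89 psu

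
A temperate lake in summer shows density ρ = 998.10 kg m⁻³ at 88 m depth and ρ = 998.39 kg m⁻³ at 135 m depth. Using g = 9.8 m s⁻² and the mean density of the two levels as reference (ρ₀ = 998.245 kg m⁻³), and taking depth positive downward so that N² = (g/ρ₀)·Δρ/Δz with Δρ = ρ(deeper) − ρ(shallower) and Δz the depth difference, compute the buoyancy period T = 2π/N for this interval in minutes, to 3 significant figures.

13.5 min

Δρ = 998.39 − 998.10 = 0.29 kg m⁻³ over Δz = 135 − 88 = 47 m.
N² = (9.8/998.245) × (0.29/47) = 6.0574 × 10⁻⁵ s⁻².
N = √(6.0574 × 10⁻⁵) = 7.7829 × 10⁻³ rad s⁻¹, so T = 2π/N = 807.31 s = 13.455 min ≈ 13.5 min.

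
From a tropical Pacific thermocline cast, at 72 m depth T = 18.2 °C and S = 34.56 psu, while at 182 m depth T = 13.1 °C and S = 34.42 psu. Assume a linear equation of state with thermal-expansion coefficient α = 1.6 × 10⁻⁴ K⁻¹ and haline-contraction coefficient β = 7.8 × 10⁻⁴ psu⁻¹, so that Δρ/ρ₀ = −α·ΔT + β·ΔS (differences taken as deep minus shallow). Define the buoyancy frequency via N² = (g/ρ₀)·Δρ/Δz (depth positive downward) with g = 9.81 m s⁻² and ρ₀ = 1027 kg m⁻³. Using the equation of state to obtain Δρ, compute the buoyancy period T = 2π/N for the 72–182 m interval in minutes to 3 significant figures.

ΔT = -5.1 K, ΔS = -0.14 psu (deep − shallow).
Δρ/ρ₀ = −αΔT + βΔS = 8.16 × 10⁻⁴ − 1.092 × 10⁻⁴ = 7.068 × 10⁻⁴, so Δρ ≈ 0.7259 kg m⁻³.
N² = (g/ρ₀)·Δρ/Δz = g·(Δρ/ρ₀)/Δz = 9.81 × 7.068 × 10⁻⁴ / 110 = 6.3034 × 10⁻⁵ s⁻².
N = √(6.3034 × 10⁻⁵) = 7.9394 × 10⁻³ rad s⁻¹ → T = 2π/N = 791.39 s = 13.190 min ≈ 13.2 min.

13.2 min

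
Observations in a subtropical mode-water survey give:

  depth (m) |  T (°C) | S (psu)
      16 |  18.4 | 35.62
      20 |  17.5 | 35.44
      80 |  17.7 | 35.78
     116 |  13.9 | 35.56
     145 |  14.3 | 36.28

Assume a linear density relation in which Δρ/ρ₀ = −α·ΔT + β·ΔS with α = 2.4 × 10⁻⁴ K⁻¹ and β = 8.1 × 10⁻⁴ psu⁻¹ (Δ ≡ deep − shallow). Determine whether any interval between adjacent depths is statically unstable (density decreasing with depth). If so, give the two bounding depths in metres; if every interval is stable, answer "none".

Evaluate Δρ/ρ₀ = −αΔT + βΔS across each adjacent pair:
  16–20 m: −αΔT+βΔS = −(2.4 × 10⁻⁴)(-0.9)+(8.1 × 10⁻⁴)(-0.18) = 7.0 × 10⁻⁵ → stable
  20–80 m: −αΔT+βΔS = −(2.4 × 10⁻⁴)(+0.2)+(8.1 × 10⁻⁴)(+0.34) = 2.3 × 10⁻⁴ → stable
  80–116 m: −αΔT+βΔS = −(2.4 × 10⁻⁴)(-3.8)+(8.1 × 10⁻⁴)(-0.22) = 7.3 × 10⁻⁴ → stable
  116–145 m: −αΔT+βΔS = −(2.4 × 10⁻⁴)(+0.4)+(8.1 × 10⁻⁴)(+0.72) = 4.9 × 10⁻⁴ → stable
Every interval has Δρ > 0: the column is stably stratified throughout.

none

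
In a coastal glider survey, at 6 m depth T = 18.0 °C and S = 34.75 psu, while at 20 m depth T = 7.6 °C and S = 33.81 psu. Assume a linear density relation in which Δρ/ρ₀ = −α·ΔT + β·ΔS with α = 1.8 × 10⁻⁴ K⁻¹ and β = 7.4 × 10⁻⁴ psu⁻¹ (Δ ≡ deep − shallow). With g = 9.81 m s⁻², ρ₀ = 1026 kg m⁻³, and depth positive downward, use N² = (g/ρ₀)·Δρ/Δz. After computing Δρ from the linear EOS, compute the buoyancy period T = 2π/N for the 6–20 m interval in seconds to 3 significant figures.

219 s

ΔT = -10.4 K, ΔS = -0.94 psu (deep − shallow).
Δρ/ρ₀ = −αΔT + βΔS = 1.872 × 10⁻³ − 6.956 × 10⁻⁴ = 1.1764 × 10⁻³, so Δρ ≈ 1.207 kg m⁻³.
N² = (g/ρ₀)·Δρ/Δz = g·(Δρ/ρ₀)/Δz = 9.81 × 1.1764 × 10⁻³ / 14 = 8.2432 × 10⁻⁴ s⁻².
N = √(8.2432 × 10⁻⁴) = 0.028711 rad s⁻¹ → T = 2π/N = 218.84 s ≈ 219 s.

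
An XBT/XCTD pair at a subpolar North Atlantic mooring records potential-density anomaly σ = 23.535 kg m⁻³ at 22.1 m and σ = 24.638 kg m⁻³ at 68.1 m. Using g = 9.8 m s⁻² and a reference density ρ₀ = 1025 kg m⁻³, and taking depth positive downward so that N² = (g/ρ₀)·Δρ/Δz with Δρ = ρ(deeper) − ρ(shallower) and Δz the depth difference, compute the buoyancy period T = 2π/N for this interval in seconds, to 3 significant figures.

415 s

Δρ = 1024.638 − 1023.535 = 1.103 kg m⁻³ over Δz = 68.1 − 22.1 = 46 m.
N² = (9.8/1025) × (1.103/46) = 2.2926 × 10⁻⁴ s⁻².
N = √(2.2926 × 10⁻⁴) = 0.015141 rad s⁻¹, so T = 2π/N = 414.98 s ≈ 415 s.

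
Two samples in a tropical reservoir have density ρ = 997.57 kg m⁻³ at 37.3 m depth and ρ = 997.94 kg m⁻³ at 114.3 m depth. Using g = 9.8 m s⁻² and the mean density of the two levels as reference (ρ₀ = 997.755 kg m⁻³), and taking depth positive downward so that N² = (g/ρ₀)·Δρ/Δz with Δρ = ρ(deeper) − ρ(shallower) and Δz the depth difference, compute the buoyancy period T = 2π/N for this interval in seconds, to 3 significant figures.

Δρ = 997.94 − 997.57 = 0.37 kg m⁻³ over Δz = 114.3 − 37.3 = 77 m.
N² = (9.8/997.755) × (0.37/77) = 4.7197 × 10⁻⁵ s⁻².
N = √(4.7197 × 10⁻⁵) = 6.8700 × 10⁻³ rad s⁻¹, so T = 2π/N = 914.58 s ≈ 915 s.

915 s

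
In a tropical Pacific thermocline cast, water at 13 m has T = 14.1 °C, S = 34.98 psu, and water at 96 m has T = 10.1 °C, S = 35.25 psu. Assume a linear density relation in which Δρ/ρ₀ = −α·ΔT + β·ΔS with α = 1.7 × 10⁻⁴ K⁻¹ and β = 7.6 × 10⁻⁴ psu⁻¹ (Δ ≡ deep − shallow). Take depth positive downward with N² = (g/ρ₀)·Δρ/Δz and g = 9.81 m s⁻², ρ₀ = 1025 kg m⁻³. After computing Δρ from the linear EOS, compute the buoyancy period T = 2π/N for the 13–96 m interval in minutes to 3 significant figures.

ΔT = -4.0 K, ΔS = +0.27 psu (deep − shallow).
Δρ/ρ₀ = −αΔT + βΔS = 6.80 × 10⁻⁴ + 2.052 × 10⁻⁴ = 8.852 × 10⁻⁴, so Δρ ≈ 0.9073 kg m⁻³.
N² = (g/ρ₀)·Δρ/Δz = g·(Δρ/ρ₀)/Δz = 9.81 × 8.852 × 10⁻⁴ / 83 = 1.0462 × 10⁻⁴ s⁻².
N = √(1.0462 × 10⁻⁴) = 0.010228 rad s⁻¹ → T = 2π/N = 614.31 s = 10.238 min ≈ 10.2 min.

10.2 min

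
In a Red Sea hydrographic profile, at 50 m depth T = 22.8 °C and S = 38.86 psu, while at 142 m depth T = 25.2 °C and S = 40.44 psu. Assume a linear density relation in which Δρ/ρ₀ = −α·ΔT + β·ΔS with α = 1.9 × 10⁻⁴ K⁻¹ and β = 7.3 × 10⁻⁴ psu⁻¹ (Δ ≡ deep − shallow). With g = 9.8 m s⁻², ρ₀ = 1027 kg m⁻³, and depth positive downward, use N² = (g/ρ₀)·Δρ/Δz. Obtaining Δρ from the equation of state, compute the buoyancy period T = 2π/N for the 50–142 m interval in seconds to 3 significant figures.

ΔT = +2.4 K, ΔS = +1.58 psu (deep − shallow).
Δρ/ρ₀ = −αΔT + βΔS = -4.56 × 10⁻⁴ + 1.1534 × 10⁻³ = 6.974 × 10⁻⁴, so Δρ ≈ 0.7162 kg m⁻³.
N² = (g/ρ₀)·Δρ/Δz = g·(Δρ/ρ₀)/Δz = 9.8 × 6.974 × 10⁻⁴ / 92 = 7.4288 × 10⁻⁵ s⁻².
N = √(7.4288 × 10⁻⁵) = 8.6190 × 10⁻³ rad s⁻¹ → T = 2π/N = 728.99 s ≈ 729 s.

729 s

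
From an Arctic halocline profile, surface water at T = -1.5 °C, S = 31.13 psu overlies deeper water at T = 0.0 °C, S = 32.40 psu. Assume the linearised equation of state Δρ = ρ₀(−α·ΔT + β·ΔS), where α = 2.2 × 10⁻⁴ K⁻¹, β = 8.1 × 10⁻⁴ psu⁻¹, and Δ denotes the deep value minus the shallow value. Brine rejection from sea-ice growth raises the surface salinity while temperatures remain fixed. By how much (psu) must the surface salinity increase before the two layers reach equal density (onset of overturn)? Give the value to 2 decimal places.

Neutral buoyancy requires −α(T_deep − T_surf) + β(S_deep − S_surf′) = 0.
S_surf′ = S_deep − (α/β)·ΔT = 32.40 − (2.2 × 10⁻⁴/8.1 × 10⁻⁴)·(+1.5) = 31.9926 psu.
Increase required: 31.9926 − 31.13 = 0.8626 psu.

0.86 psu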